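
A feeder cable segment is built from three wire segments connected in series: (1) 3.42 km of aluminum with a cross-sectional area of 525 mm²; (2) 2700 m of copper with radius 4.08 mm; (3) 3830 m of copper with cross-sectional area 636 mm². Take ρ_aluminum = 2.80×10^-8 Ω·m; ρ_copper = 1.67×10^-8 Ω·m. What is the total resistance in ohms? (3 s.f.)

1.15 Ω

Seg 1: A = 525 mm² = 5.250e-04 m²
R_1 = (2.80×10^-8)(3420)/(5.250e-04) = 0.1824 Ω
Seg 2: A = πr² = π(4.0800e-03 m)² = 5.230e-05 m²
R_2 = (1.67×10^-8)(2700)/(5.230e-05) = 0.8622 Ω
Seg 3: A = 636 mm² = 6.360e-04 m²
R_3 = (1.67×10^-8)(3830)/(6.360e-04) = 0.1006 Ω
R_total = R_1 + R_2 + R_3 = 1.15 Ω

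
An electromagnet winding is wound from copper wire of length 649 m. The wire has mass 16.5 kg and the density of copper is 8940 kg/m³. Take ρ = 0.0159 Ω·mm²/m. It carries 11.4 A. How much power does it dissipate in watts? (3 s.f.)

472 W

ρ = 0.0159 Ω·mm²/m = 1.59×10^-8 Ω·m
A = m/(density·L) = 16.5/(8940×649) = 2.8438e-06 m²
R = ρL/A = (1.59×10^-8)(649)/(2.8438e-06) = 3.629 Ω
P = I²R = (11.4)² × 3.629 = 472 W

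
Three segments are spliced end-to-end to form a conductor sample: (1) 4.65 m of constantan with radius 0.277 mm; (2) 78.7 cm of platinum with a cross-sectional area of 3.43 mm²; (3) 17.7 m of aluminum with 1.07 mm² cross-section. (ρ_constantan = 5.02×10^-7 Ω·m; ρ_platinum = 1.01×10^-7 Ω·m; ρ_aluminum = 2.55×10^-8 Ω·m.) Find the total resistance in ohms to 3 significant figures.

Seg 1: A = πr² = π(2.7700e-04 m)² = 2.411e-07 m²
R_1 = (5.02×10^-7)(4.65)/(2.411e-07) = 9.684 Ω
Seg 2: A = 3.43 mm² = 3.430e-06 m²
R_2 = (1.01×10^-7)(0.787)/(3.430e-06) = 0.02317 Ω
Seg 3: A = 1.07 mm² = 1.070e-06 m²
R_3 = (2.55×10^-8)(17.7)/(1.070e-06) = 0.4218 Ω
R_total = R_1 + R_2 + R_3 = 10.1 Ω

10.1 Ω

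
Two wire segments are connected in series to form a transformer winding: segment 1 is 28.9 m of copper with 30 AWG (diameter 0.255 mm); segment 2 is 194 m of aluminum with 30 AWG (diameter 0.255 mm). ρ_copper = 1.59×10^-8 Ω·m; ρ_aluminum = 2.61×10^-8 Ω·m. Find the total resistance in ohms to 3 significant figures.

Segment 1: A = π(0.255/2 mm)² = π(1.2750e-04 m)² = 5.107e-08 m²
R₁ = ρL/A = (1.59×10^-8)(28.9)/(5.107e-08) = 8.998 Ω
R₂ = (2.61×10^-8)(194)/(5.107e-08) = 99.15 Ω
R = R₁ + R₂ = 108 Ω

108 Ω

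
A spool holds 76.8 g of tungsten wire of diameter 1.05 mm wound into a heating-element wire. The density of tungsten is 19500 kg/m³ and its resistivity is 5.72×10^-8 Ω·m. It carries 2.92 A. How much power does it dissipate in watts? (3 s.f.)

A = π(d/2)² = π(5.2500e-04 m)² = 8.6590e-07 m²
L = m/(density·A) = 0.0768/(19500×8.6590e-07) = 4.548 m
R = ρL/A = (5.72×10^-8)(4.548)/(8.6590e-07) = 0.3005 Ω
P = I²R = (2.92)² × 0.3005 = 2.56 W

2.56 W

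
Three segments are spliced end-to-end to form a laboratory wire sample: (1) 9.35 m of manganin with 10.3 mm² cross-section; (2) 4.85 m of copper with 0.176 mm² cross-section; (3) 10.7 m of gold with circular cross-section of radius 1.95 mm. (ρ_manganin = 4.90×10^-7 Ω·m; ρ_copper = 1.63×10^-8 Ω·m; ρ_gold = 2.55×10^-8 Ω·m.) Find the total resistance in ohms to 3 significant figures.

0.917 Ω

Seg 1: A = 10.3 mm² = 1.030e-05 m²
R_1 = (4.90×10^-7)(9.35)/(1.030e-05) = 0.4448 Ω
Seg 2: A = 0.176 mm² = 1.760e-07 m²
R_2 = (1.63×10^-8)(4.85)/(1.760e-07) = 0.4492 Ω
Seg 3: A = πr² = π(1.9500e-03 m)² = 1.195e-05 m²
R_3 = (2.55×10^-8)(10.7)/(1.195e-05) = 0.02284 Ω
R_total = R_1 + R_2 + R_3 = 0.917 Ω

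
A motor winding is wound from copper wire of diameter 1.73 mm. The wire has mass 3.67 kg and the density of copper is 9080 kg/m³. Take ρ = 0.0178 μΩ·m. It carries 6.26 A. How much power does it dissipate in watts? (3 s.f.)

ρ = 0.0178 μΩ·m = 1.78×10^-8 Ω·m
A = π(d/2)² = π(8.6500e-04 m)² = 2.3506e-06 m²
L = m/(density·A) = 3.67/(9080×2.3506e-06) = 171.9 m
R = ρL/A = (1.78×10^-8)(171.9)/(2.3506e-06) = 1.302 Ω
P = I²R = (6.26)² × 1.302 = 51.0 W

51.0 W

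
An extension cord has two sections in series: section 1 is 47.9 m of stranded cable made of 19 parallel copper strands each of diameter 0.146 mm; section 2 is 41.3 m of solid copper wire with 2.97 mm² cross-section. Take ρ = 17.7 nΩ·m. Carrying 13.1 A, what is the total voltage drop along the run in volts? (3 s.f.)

ρ = 17.7 nΩ·m = 1.77×10^-8 Ω·m
Section 1: A_strand = π(7.3000e-05)² = 1.674e-08 m²; R₁ = ρL/(N·A_s) = (1.77×10^-8)(47.9)/(19×1.674e-08) = 2.665 Ω
Section 2: A = 2.97 mm² = 2.970e-06 m²
R₂ = (1.77×10^-8)(41.3)/(2.970e-06) = 0.2461 Ω
R = R₁ + R₂ = 2.912 Ω
V = IR = 13.1 × 2.912 = 38.1 V

38.1 V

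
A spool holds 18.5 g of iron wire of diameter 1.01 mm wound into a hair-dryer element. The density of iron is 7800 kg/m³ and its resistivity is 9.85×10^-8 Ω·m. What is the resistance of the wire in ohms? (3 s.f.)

0.364 Ω

A = π(d/2)² = π(5.0500e-04 m)² = 8.0118e-07 m²
L = m/(density·A) = 0.0185/(7800×8.0118e-07) = 2.96 m
R = ρL/A = (9.85×10^-8)(2.96)/(8.0118e-07) = 0.364 Ω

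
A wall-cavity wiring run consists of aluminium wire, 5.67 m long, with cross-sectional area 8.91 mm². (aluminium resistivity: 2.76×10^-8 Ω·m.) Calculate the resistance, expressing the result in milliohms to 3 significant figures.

17.6 mΩ

A = 8.91 mm² = 8.910e-06 m²
R = ρL/A = (2.76×10^-8)(5.67 m)/(8.910e-06 m²) = 17.6 mΩ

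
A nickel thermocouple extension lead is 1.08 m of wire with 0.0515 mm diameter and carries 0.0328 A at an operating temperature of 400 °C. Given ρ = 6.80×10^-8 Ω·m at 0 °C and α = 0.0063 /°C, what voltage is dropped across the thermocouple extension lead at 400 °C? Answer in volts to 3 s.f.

A = π(d/2)² = π(2.5750e-05 m)² = 2.083e-09 m²
R₍0₎ = ρL/A = (6.80×10^-8)(1.08)/(2.083e-09) = 35.26 Ω
R₍400₎ = R₍0₎(1 + αΔT) = 35.26 × (1 + 0.0063×400) = 124.1 Ω
V = IR = 0.0328 × 124.1 = 4.07 V

4.07 V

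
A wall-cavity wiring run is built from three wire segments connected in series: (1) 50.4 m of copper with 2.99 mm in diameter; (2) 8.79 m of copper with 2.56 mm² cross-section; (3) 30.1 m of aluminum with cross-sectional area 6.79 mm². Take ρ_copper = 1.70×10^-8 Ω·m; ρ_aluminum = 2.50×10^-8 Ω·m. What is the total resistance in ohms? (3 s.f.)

Seg 1: A = π(d/2)² = π(1.4950e-03 m)² = 7.022e-06 m²
R_1 = (1.70×10^-8)(50.4)/(7.022e-06) = 0.122 Ω
Seg 2: A = 2.56 mm² = 2.560e-06 m²
R_2 = (1.70×10^-8)(8.79)/(2.560e-06) = 0.05837 Ω
Seg 3: A = 6.79 mm² = 6.790e-06 m²
R_3 = (2.50×10^-8)(30.1)/(6.790e-06) = 0.1108 Ω
R_total = R_1 + R_2 + R_3 = 0.291 Ω

0.291 Ω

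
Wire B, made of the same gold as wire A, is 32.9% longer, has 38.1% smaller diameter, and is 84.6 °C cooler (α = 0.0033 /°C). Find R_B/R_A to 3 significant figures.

R ∝ ρL/d² with ρ ∝ (1+αΔT), so R_B/R_A = (1 + 32.9/100) × (1 − 38.1/100)⁻² × (1 − 0.0033×84.6)
= 1.329 × 2.61 × 0.7208 = 2.50

2.50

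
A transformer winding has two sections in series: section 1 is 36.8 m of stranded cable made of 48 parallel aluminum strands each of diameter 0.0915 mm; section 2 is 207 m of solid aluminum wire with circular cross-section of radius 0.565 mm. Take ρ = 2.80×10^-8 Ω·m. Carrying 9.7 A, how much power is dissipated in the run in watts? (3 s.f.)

Section 1: A_strand = π(4.5750e-05)² = 6.576e-09 m²; R₁ = ρL/(N·A_s) = (2.80×10^-8)(36.8)/(48×6.576e-09) = 3.265 Ω
Section 2: A = πr² = π(5.6500e-04 m)² = 1.003e-06 m²
R₂ = (2.80×10^-8)(207)/(1.003e-06) = 5.779 Ω
R = R₁ + R₂ = 9.044 Ω
P = I²R = (9.7)² × 9.044 = 851 W

851 W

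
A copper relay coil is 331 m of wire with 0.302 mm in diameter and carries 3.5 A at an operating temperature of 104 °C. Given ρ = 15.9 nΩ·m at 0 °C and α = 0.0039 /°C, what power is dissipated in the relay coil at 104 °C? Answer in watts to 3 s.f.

1270 W

ρ = 15.9 nΩ·m = 1.59×10^-8 Ω·m
A = π(d/2)² = π(1.5100e-04 m)² = 7.163e-08 m²
R₍0₎ = ρL/A = (1.59×10^-8)(331)/(7.163e-08) = 73.47 Ω
R₍104₎ = R₍0₎(1 + αΔT) = 73.47 × (1 + 0.0039×104) = 103.3 Ω
P = I²R = (3.5)² × 103.3 = 1270 W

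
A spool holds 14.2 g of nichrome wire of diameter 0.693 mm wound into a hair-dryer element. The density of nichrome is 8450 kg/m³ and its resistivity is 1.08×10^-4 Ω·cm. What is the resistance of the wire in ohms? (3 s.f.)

ρ = 1.08×10^-4 Ω·cm = 1.08×10^-6 Ω·m
A = π(d/2)² = π(3.4650e-04 m)² = 3.7719e-07 m²
L = m/(density·A) = 0.0142/(8450×3.7719e-07) = 4.455 m
R = ρL/A = (1.08×10^-6)(4.455)/(3.7719e-07) = 12.8 Ω

12.8 Ω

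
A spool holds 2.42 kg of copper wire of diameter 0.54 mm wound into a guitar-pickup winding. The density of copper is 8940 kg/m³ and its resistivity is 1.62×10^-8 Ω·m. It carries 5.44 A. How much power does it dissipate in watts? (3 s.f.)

A = π(d/2)² = π(2.7000e-04 m)² = 2.2902e-07 m²
L = m/(density·A) = 2.42/(8940×2.2902e-07) = 1182 m
R = ρL/A = (1.62×10^-8)(1182)/(2.2902e-07) = 83.61 Ω
P = I²R = (5.44)² × 83.61 = 2470 W

2470 W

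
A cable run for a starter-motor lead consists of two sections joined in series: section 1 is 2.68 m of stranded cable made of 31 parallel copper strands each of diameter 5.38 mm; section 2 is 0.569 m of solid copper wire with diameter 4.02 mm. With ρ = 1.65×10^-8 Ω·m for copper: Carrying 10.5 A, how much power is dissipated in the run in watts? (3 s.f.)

0.0885 W

Section 1: A_strand = π(2.6900e-03)² = 2.273e-05 m²; R₁ = ρL/(N·A_s) = (1.65×10^-8)(2.68)/(31×2.273e-05) = 6.275×10^-5 Ω
Section 2: A = π(d/2)² = π(2.0100e-03 m)² = 1.269e-05 m²
R₂ = (1.65×10^-8)(0.569)/(1.269e-05) = 7.397×10^-4 Ω
R = R₁ + R₂ = 8.024×10^-4 Ω
P = I²R = (10.5)² × 8.024×10^-4 = 0.0885 W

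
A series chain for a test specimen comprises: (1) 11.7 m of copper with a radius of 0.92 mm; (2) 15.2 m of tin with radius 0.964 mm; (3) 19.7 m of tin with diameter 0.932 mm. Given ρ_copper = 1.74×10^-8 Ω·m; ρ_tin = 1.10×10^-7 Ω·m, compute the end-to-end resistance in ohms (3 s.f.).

Seg 1: A = πr² = π(9.2000e-04 m)² = 2.659e-06 m²
R_1 = (1.74×10^-8)(11.7)/(2.659e-06) = 0.07656 Ω
Seg 2: A = πr² = π(9.6400e-04 m)² = 2.919e-06 m²
R_2 = (1.10×10^-7)(15.2)/(2.919e-06) = 0.5727 Ω
Seg 3: A = π(d/2)² = π(4.6600e-04 m)² = 6.822e-07 m²
R_3 = (1.10×10^-7)(19.7)/(6.822e-07) = 3.176 Ω
R_total = R_1 + R_2 + R_3 = 3.83 Ω

3.83 Ω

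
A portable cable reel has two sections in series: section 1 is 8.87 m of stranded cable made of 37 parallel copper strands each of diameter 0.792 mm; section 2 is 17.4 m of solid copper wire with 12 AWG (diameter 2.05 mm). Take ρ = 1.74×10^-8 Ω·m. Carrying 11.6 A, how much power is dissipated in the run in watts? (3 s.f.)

13.5 W

Section 1: A_strand = π(3.9600e-04)² = 4.927e-07 m²; R₁ = ρL/(N·A_s) = (1.74×10^-8)(8.87)/(37×4.927e-07) = 0.008467 Ω
Section 2: A = π(2.05/2 mm)² = π(1.0250e-03 m)² = 3.301e-06 m²
R₂ = (1.74×10^-8)(17.4)/(3.301e-06) = 0.09173 Ω
R = R₁ + R₂ = 0.1002 Ω
P = I²R = (11.6)² × 0.1002 = 13.5 W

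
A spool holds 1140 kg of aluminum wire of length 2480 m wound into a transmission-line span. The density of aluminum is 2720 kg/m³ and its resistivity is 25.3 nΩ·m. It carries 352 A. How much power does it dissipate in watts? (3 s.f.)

46000 W

ρ = 25.3 nΩ·m = 2.53×10^-8 Ω·m
A = m/(density·L) = 1140/(2720×2480) = 1.6900e-04 m²
R = ρL/A = (2.53×10^-8)(2480)/(1.6900e-04) = 0.3713 Ω
P = I²R = (352)² × 0.3713 = 46000 W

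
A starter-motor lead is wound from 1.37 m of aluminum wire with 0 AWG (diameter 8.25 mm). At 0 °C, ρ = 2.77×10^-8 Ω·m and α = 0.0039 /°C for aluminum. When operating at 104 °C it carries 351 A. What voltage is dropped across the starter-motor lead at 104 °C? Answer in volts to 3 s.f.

A = π(8.25/2 mm)² = π(4.1250e-03 m)² = 5.346e-05 m²
R₍0₎ = ρL/A = (2.77×10^-8)(1.37)/(5.346e-05) = 7.099×10^-4 Ω
R₍104₎ = R₍0₎(1 + αΔT) = 7.099×10^-4 × (1 + 0.0039×104) = 9.978×10^-4 Ω
V = IR = 351 × 9.978×10^-4 = 0.350 V

0.350 V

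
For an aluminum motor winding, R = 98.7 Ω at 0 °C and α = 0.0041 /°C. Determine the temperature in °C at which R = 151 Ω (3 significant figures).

R = R₀(1 + α(T − T₀)) ⇒ T = T₀ + (R/R₀ − 1)/α
T = 0 + (151/98.7 − 1)/0.0041 = 0 + (0.5299)/0.0041 = 129 °C

129 °C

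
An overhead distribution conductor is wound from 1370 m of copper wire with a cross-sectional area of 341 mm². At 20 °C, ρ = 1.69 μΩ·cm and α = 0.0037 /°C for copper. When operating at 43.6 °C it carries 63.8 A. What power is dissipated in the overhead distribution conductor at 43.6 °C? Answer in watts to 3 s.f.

301 W

ρ = 1.69 μΩ·cm = 1.69×10^-8 Ω·m
A = 341 mm² = 3.410e-04 m²
R₍20₎ = ρL/A = (1.69×10^-8)(1370)/(3.410e-04) = 0.0679 Ω
R₍43.6₎ = R₍20₎(1 + αΔT) = 0.0679 × (1 + 0.0037×23.6) = 0.07383 Ω
P = I²R = (63.8)² × 0.07383 = 301 W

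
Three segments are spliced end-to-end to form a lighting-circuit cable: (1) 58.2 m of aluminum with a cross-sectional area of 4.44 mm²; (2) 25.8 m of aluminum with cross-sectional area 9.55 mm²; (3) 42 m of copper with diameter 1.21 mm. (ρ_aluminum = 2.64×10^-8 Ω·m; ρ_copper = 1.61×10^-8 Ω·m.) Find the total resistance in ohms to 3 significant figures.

1.01 Ω

Seg 1: A = 4.44 mm² = 4.440e-06 m²
R_1 = (2.64×10^-8)(58.2)/(4.440e-06) = 0.3461 Ω
Seg 2: A = 9.55 mm² = 9.550e-06 m²
R_2 = (2.64×10^-8)(25.8)/(9.550e-06) = 0.07132 Ω
Seg 3: A = π(d/2)² = π(6.0500e-04 m)² = 1.150e-06 m²
R_3 = (1.61×10^-8)(42)/(1.150e-06) = 0.5881 Ω
R_total = R_1 + R_2 + R_3 = 1.01 Ω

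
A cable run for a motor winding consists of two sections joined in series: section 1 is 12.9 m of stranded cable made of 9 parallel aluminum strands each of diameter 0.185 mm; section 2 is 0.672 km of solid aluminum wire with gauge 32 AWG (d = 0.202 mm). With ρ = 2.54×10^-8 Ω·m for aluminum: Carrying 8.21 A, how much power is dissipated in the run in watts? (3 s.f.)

Section 1: A_strand = π(9.2500e-05)² = 2.688e-08 m²; R₁ = ρL/(N·A_s) = (2.54×10^-8)(12.9)/(9×2.688e-08) = 1.354 Ω
Section 2: A = π(0.202/2 mm)² = π(1.0100e-04 m)² = 3.205e-08 m²
R₂ = (2.54×10^-8)(672)/(3.205e-08) = 532.6 Ω
R = R₁ + R₂ = 534 Ω
P = I²R = (8.21)² × 534 = 36000 W

36000 W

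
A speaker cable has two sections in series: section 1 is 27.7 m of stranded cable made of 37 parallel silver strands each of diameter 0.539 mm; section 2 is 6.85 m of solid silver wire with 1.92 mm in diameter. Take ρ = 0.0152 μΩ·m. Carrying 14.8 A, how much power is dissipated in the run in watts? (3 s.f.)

ρ = 0.0152 μΩ·m = 1.52×10^-8 Ω·m
Section 1: A_strand = π(2.6950e-04)² = 2.282e-07 m²; R₁ = ρL/(N·A_s) = (1.52×10^-8)(27.7)/(37×2.282e-07) = 0.04987 Ω
Section 2: A = π(d/2)² = π(9.6000e-04 m)² = 2.895e-06 m²
R₂ = (1.52×10^-8)(6.85)/(2.895e-06) = 0.03596 Ω
R = R₁ + R₂ = 0.08583 Ω
P = I²R = (14.8)² × 0.08583 = 18.8 W

18.8 W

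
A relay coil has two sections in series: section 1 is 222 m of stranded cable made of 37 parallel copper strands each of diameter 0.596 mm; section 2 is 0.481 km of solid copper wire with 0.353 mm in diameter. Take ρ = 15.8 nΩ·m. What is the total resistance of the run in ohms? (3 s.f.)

ρ = 15.8 nΩ·m = 1.58×10^-8 Ω·m
Section 1: A_strand = π(2.9800e-04)² = 2.790e-07 m²; R₁ = ρL/(N·A_s) = (1.58×10^-8)(222)/(37×2.790e-07) = 0.3398 Ω
Section 2: A = π(d/2)² = π(1.7650e-04 m)² = 9.787e-08 m²
R₂ = (1.58×10^-8)(481)/(9.787e-08) = 77.65 Ω
R = R₁ + R₂ = 78.0 Ω

78.0 Ω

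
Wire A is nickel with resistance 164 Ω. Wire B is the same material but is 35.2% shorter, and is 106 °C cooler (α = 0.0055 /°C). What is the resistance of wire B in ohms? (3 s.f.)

44.3 Ω

R ∝ ρL/d² with ρ ∝ (1+αΔT), so R_B/R_A = (1 − 35.2/100) × (1 − 0.0055×106)
= 0.648 × 0.417 = 0.2702
R_B = 0.2702 × 164 = 44.3 Ω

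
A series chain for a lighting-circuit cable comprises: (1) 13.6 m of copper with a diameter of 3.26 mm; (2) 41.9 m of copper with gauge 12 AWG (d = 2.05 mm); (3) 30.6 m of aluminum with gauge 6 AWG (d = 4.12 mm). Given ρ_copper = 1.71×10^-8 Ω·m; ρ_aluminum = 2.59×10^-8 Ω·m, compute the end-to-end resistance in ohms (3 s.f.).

Seg 1: A = π(d/2)² = π(1.6300e-03 m)² = 8.347e-06 m²
R_1 = (1.71×10^-8)(13.6)/(8.347e-06) = 0.02786 Ω
Seg 2: A = π(2.05/2 mm)² = π(1.0250e-03 m)² = 3.301e-06 m²
R_2 = (1.71×10^-8)(41.9)/(3.301e-06) = 0.2171 Ω
Seg 3: A = π(4.12/2 mm)² = π(2.0600e-03 m)² = 1.333e-05 m²
R_3 = (2.59×10^-8)(30.6)/(1.333e-05) = 0.05945 Ω
R_total = R_1 + R_2 + R_3 = 0.304 Ω

0.304 Ω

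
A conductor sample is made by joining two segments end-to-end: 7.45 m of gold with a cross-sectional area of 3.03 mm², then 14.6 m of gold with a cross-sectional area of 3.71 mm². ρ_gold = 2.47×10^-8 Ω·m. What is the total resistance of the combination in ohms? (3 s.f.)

0.158 Ω

Segment 1: A = 3.03 mm² = 3.030e-06 m²
R₁ = ρL/A = (2.47×10^-8)(7.45)/(3.030e-06) = 0.06073 Ω
Segment 2: A = 3.71 mm² = 3.710e-06 m²
R₂ = (2.47×10^-8)(14.6)/(3.710e-06) = 0.0972 Ω
R = R₁ + R₂ = 0.158 Ω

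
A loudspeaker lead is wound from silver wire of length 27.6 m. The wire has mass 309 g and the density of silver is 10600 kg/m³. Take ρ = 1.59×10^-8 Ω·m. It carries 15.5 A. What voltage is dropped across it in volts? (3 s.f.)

A = m/(density·L) = 0.309/(10600×27.6) = 1.0562e-06 m²
R = ρL/A = (1.59×10^-8)(27.6)/(1.0562e-06) = 0.4155 Ω
V = IR = 15.5 × 0.4155 = 6.44 V

6.44 V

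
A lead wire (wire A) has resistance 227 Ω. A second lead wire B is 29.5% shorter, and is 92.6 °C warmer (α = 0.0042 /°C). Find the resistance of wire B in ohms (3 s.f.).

R ∝ ρL/d² with ρ ∝ (1+αΔT), so R_B/R_A = (1 − 29.5/100) × (1 + 0.0042×92.6)
= 0.705 × 1.389 = 0.9792
R_B = 0.9792 × 227 = 222 Ω

222 Ω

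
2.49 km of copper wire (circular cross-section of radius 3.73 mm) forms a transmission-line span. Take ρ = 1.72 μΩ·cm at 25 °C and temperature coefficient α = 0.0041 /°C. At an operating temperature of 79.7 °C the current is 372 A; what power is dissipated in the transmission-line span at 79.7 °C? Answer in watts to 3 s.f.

1.66×10^5 W

ρ = 1.72 μΩ·cm = 1.72×10^-8 Ω·m
A = πr² = π(3.7300e-03 m)² = 4.371e-05 m²
R₍25₎ = ρL/A = (1.72×10^-8)(2490)/(4.371e-05) = 0.9799 Ω
R₍79.7₎ = R₍25₎(1 + αΔT) = 0.9799 × (1 + 0.0041×54.7) = 1.2 Ω
P = I²R = (372)² × 1.2 = 1.66×10^5 W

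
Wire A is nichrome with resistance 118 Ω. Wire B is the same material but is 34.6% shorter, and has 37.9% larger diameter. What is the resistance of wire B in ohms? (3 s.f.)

40.6 Ω

R ∝ L/d², so R_B/R_A = (1 − 34.6/100) × (1 + 37.9/100)⁻²
= 0.654 × 0.5259 = 0.3439
R_B = 0.3439 × 118 = 40.6 Ω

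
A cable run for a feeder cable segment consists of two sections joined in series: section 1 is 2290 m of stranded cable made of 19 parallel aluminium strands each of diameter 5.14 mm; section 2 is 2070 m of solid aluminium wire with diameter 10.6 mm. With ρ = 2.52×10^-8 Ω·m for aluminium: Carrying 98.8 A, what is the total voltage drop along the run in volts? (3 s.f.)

72.9 V

Section 1: A_strand = π(2.5700e-03)² = 2.075e-05 m²; R₁ = ρL/(N·A_s) = (2.52×10^-8)(2290)/(19×2.075e-05) = 0.1464 Ω
Section 2: A = π(d/2)² = π(5.3000e-03 m)² = 8.825e-05 m²
R₂ = (2.52×10^-8)(2070)/(8.825e-05) = 0.5911 Ω
R = R₁ + R₂ = 0.7375 Ω
V = IR = 98.8 × 0.7375 = 72.9 V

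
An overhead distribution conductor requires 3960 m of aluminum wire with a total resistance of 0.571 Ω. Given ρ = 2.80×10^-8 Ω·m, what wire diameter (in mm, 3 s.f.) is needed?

A = ρL/R = (2.80×10^-8)(3960)/(0.571) = 1.942e-04 m²
d = 2√(A/π) = 1.572e-02 m = 15.7 mm

15.7 mm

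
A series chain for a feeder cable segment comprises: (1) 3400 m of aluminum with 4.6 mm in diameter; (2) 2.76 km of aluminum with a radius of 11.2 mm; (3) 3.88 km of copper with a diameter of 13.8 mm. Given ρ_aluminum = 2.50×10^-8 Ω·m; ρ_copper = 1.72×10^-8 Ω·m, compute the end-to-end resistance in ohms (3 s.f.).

Seg 1: A = π(d/2)² = π(2.3000e-03 m)² = 1.662e-05 m²
R_1 = (2.50×10^-8)(3400)/(1.662e-05) = 5.115 Ω
Seg 2: A = πr² = π(1.1200e-02 m)² = 3.941e-04 m²
R_2 = (2.50×10^-8)(2760)/(3.941e-04) = 0.1751 Ω
Seg 3: A = π(d/2)² = π(6.9000e-03 m)² = 1.496e-04 m²
R_3 = (1.72×10^-8)(3880)/(1.496e-04) = 0.4462 Ω
R_total = R_1 + R_2 + R_3 = 5.74 Ω

5.74 Ω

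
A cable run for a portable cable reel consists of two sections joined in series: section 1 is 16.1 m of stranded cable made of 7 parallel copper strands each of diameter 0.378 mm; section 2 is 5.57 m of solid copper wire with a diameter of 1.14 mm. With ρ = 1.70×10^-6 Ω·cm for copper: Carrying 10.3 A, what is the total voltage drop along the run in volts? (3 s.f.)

4.54 V

ρ = 1.70×10^-6 Ω·cm = 1.70×10^-8 Ω·m
Section 1: A_strand = π(1.8900e-04)² = 1.122e-07 m²; R₁ = ρL/(N·A_s) = (1.70×10^-8)(16.1)/(7×1.122e-07) = 0.3484 Ω
Section 2: A = π(d/2)² = π(5.7000e-04 m)² = 1.021e-06 m²
R₂ = (1.70×10^-8)(5.57)/(1.021e-06) = 0.09277 Ω
R = R₁ + R₂ = 0.4412 Ω
V = IR = 10.3 × 0.4412 = 4.54 V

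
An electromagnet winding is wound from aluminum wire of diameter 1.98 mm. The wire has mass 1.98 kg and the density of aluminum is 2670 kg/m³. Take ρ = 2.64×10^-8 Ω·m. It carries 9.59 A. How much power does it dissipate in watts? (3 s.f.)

190 W

A = π(d/2)² = π(9.9000e-04 m)² = 3.0791e-06 m²
L = m/(density·A) = 1.98/(2670×3.0791e-06) = 240.8 m
R = ρL/A = (2.64×10^-8)(240.8)/(3.0791e-06) = 2.065 Ω
P = I²R = (9.59)² × 2.065 = 190 W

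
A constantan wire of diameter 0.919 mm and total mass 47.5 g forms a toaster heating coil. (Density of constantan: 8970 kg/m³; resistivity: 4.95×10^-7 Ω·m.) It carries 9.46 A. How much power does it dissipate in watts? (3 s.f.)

A = π(d/2)² = π(4.5950e-04 m)² = 6.6332e-07 m²
L = m/(density·A) = 0.0475/(8970×6.6332e-07) = 7.983 m
R = ρL/A = (4.95×10^-7)(7.983)/(6.6332e-07) = 5.958 Ω
P = I²R = (9.46)² × 5.958 = 533 W

533 W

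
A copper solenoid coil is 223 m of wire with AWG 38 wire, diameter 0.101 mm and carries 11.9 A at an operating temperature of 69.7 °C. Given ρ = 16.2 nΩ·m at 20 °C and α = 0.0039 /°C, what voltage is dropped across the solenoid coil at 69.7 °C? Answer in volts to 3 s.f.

ρ = 16.2 nΩ·m = 1.62×10^-8 Ω·m
A = π(0.101/2 mm)² = π(5.0500e-05 m)² = 8.012e-09 m²
R₍20₎ = ρL/A = (1.62×10^-8)(223)/(8.012e-09) = 450.9 Ω
R₍69.7₎ = R₍20₎(1 + αΔT) = 450.9 × (1 + 0.0039×49.7) = 538.3 Ω
V = IR = 11.9 × 538.3 = 6410 V

6410 V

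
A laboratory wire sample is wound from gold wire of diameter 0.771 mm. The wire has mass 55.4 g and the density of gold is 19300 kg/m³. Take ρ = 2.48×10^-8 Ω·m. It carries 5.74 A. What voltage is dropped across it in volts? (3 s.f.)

A = π(d/2)² = π(3.8550e-04 m)² = 4.6687e-07 m²
L = m/(density·A) = 0.0554/(19300×4.6687e-07) = 6.148 m
R = ρL/A = (2.48×10^-8)(6.148)/(4.6687e-07) = 0.3266 Ω
V = IR = 5.74 × 0.3266 = 1.87 V

1.87 V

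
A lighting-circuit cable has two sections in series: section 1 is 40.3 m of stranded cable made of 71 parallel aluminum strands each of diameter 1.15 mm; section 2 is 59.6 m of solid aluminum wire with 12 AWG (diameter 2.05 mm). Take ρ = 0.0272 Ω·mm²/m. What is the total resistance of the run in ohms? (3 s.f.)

0.506 Ω

ρ = 0.0272 Ω·mm²/m = 2.72×10^-8 Ω·m
Section 1: A_strand = π(5.7500e-04)² = 1.039e-06 m²; R₁ = ρL/(N·A_s) = (2.72×10^-8)(40.3)/(71×1.039e-06) = 0.01486 Ω
Section 2: A = π(2.05/2 mm)² = π(1.0250e-03 m)² = 3.301e-06 m²
R₂ = (2.72×10^-8)(59.6)/(3.301e-06) = 0.4912 Ω
R = R₁ + R₂ = 0.506 Ω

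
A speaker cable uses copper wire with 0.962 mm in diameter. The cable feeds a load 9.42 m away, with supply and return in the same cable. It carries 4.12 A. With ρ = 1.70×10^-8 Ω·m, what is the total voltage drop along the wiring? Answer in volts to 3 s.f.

A = π(d/2)² = π(4.8100e-04 m)² = 7.268e-07 m²
Total conductor length (both ways) L = 2 × 9.42 = 18.84 m
R = ρL/A = (1.70×10^-8)(18.84)/(7.268e-07) = 0.4406 Ω
V = IR = 4.12 × 0.4406 = 1.82 V

1.82 V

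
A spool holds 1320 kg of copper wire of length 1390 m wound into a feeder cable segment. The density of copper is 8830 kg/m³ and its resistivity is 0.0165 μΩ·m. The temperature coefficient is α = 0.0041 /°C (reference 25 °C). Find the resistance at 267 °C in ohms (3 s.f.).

0.425 Ω

ρ = 0.0165 μΩ·m = 1.65×10^-8 Ω·m
A = m/(density·L) = 1320/(8830×1390) = 1.0755e-04 m²
R = ρL/A = (1.65×10^-8)(1390)/(1.0755e-04) = 0.2133 Ω
R(267 °C) = 0.2133 × (1 + 0.0041×242) = 0.425 Ω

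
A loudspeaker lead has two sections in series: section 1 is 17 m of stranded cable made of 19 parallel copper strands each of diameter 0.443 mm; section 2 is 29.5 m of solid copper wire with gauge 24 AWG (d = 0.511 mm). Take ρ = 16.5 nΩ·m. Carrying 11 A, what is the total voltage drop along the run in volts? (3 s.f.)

ρ = 16.5 nΩ·m = 1.65×10^-8 Ω·m
Section 1: A_strand = π(2.2150e-04)² = 1.541e-07 m²; R₁ = ρL/(N·A_s) = (1.65×10^-8)(17)/(19×1.541e-07) = 0.09578 Ω
Section 2: A = π(0.511/2 mm)² = π(2.5550e-04 m)² = 2.051e-07 m²
R₂ = (1.65×10^-8)(29.5)/(2.051e-07) = 2.373 Ω
R = R₁ + R₂ = 2.469 Ω
V = IR = 11 × 2.469 = 27.2 V

27.2 V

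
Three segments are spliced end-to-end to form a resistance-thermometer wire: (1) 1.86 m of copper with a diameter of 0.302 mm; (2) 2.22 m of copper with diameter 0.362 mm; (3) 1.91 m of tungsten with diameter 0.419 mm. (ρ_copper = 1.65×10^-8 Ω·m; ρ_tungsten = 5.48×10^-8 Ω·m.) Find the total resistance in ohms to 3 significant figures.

1.54 Ω

Seg 1: A = π(d/2)² = π(1.5100e-04 m)² = 7.163e-08 m²
R_1 = (1.65×10^-8)(1.86)/(7.163e-08) = 0.4284 Ω
Seg 2: A = π(d/2)² = π(1.8100e-04 m)² = 1.029e-07 m²
R_2 = (1.65×10^-8)(2.22)/(1.029e-07) = 0.3559 Ω
Seg 3: A = π(d/2)² = π(2.0950e-04 m)² = 1.379e-07 m²
R_3 = (5.48×10^-8)(1.91)/(1.379e-07) = 0.7591 Ω
R_total = R_1 + R_2 + R_3 = 1.54 Ω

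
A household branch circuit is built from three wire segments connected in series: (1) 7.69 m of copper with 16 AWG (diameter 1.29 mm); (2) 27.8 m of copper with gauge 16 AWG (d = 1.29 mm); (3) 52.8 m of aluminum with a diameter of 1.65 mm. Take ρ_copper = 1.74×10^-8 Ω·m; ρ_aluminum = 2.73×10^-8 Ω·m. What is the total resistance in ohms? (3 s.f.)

Seg 1: A = π(1.29/2 mm)² = π(6.4500e-04 m)² = 1.307e-06 m²
R_1 = (1.74×10^-8)(7.69)/(1.307e-06) = 0.1024 Ω
Seg 2: A = π(1.29/2 mm)² = π(6.4500e-04 m)² = 1.307e-06 m²
R_2 = (1.74×10^-8)(27.8)/(1.307e-06) = 0.3701 Ω
Seg 3: A = π(d/2)² = π(8.2500e-04 m)² = 2.138e-06 m²
R_3 = (2.73×10^-8)(52.8)/(2.138e-06) = 0.6741 Ω
R_total = R_1 + R_2 + R_3 = 1.15 Ω

1.15 Ω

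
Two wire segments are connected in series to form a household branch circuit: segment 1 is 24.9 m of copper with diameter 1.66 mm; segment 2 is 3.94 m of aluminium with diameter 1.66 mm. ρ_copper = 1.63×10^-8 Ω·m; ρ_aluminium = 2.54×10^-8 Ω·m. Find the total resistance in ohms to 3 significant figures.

0.234 Ω

Segment 1: A = π(d/2)² = π(8.3000e-04 m)² = 2.164e-06 m²
R₁ = ρL/A = (1.63×10^-8)(24.9)/(2.164e-06) = 0.1875 Ω
R₂ = (2.54×10^-8)(3.94)/(2.164e-06) = 0.04624 Ω
R = R₁ + R₂ = 0.234 Ω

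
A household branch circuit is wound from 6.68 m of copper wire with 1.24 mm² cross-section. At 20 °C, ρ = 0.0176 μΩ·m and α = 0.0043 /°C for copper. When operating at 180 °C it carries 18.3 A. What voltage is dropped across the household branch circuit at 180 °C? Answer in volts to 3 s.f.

2.93 V

ρ = 0.0176 μΩ·m = 1.76×10^-8 Ω·m
A = 1.24 mm² = 1.240e-06 m²
R₍20₎ = ρL/A = (1.76×10^-8)(6.68)/(1.240e-06) = 0.09481 Ω
R₍180₎ = R₍20₎(1 + αΔT) = 0.09481 × (1 + 0.0043×160) = 0.16 Ω
V = IR = 18.3 × 0.16 = 2.93 V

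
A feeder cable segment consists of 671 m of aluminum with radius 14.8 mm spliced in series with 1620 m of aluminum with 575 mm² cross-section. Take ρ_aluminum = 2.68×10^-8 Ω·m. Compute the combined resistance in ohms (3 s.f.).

0.102 Ω

Segment 1: A = πr² = π(1.4800e-02 m)² = 6.881e-04 m²
R₁ = ρL/A = (2.68×10^-8)(671)/(6.881e-04) = 0.02613 Ω
Segment 2: A = 575 mm² = 5.750e-04 m²
R₂ = (2.68×10^-8)(1620)/(5.750e-04) = 0.07551 Ω
R = R₁ + R₂ = 0.102 Ω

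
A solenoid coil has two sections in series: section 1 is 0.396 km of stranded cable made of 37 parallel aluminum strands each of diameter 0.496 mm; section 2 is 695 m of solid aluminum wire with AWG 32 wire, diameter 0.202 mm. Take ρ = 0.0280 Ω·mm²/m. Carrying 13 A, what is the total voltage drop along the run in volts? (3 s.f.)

7910 V

ρ = 0.0280 Ω·mm²/m = 2.80×10^-8 Ω·m
Section 1: A_strand = π(2.4800e-04)² = 1.932e-07 m²; R₁ = ρL/(N·A_s) = (2.80×10^-8)(396)/(37×1.932e-07) = 1.551 Ω
Section 2: A = π(0.202/2 mm)² = π(1.0100e-04 m)² = 3.205e-08 m²
R₂ = (2.80×10^-8)(695)/(3.205e-08) = 607.2 Ω
R = R₁ + R₂ = 608.8 Ω
V = IR = 13 × 608.8 = 7910 V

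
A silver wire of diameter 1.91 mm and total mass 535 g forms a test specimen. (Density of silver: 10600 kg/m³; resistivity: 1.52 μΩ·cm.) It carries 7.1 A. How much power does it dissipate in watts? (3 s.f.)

ρ = 1.52 μΩ·cm = 1.52×10^-8 Ω·m
A = π(d/2)² = π(9.5500e-04 m)² = 2.8652e-06 m²
L = m/(density·A) = 0.535/(10600×2.8652e-06) = 17.62 m
R = ρL/A = (1.52×10^-8)(17.62)/(2.8652e-06) = 0.09345 Ω
P = I²R = (7.1)² × 0.09345 = 4.71 W

4.71 W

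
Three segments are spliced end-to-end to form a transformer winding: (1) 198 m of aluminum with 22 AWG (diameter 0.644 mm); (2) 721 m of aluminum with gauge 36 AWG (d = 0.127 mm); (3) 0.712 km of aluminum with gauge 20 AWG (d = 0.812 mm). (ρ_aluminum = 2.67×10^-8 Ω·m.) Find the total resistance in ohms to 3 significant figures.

Seg 1: A = π(0.644/2 mm)² = π(3.2200e-04 m)² = 3.257e-07 m²
R_1 = (2.67×10^-8)(198)/(3.257e-07) = 16.23 Ω
Seg 2: A = π(0.127/2 mm)² = π(6.3500e-05 m)² = 1.267e-08 m²
R_2 = (2.67×10^-8)(721)/(1.267e-08) = 1520 Ω
Seg 3: A = π(0.812/2 mm)² = π(4.0600e-04 m)² = 5.178e-07 m²
R_3 = (2.67×10^-8)(712)/(5.178e-07) = 36.71 Ω
R_total = R_1 + R_2 + R_3 = 1570 Ω

1570 Ω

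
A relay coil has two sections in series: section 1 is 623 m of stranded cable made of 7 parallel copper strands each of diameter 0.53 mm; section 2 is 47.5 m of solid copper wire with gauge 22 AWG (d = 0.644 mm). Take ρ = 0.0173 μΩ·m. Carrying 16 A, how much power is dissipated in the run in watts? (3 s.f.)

ρ = 0.0173 μΩ·m = 1.73×10^-8 Ω·m
Section 1: A_strand = π(2.6500e-04)² = 2.206e-07 m²; R₁ = ρL/(N·A_s) = (1.73×10^-8)(623)/(7×2.206e-07) = 6.979 Ω
Section 2: A = π(0.644/2 mm)² = π(3.2200e-04 m)² = 3.257e-07 m²
R₂ = (1.73×10^-8)(47.5)/(3.257e-07) = 2.523 Ω
R = R₁ + R₂ = 9.502 Ω
P = I²R = (16)² × 9.502 = 2430 W

2430 W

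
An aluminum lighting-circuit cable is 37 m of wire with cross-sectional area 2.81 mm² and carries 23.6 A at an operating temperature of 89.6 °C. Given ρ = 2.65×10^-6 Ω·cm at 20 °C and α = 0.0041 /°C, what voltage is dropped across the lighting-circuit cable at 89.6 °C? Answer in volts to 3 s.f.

ρ = 2.65×10^-6 Ω·cm = 2.65×10^-8 Ω·m
A = 2.81 mm² = 2.810e-06 m²
R₍20₎ = ρL/A = (2.65×10^-8)(37)/(2.810e-06) = 0.3489 Ω
R₍89.6₎ = R₍20₎(1 + αΔT) = 0.3489 × (1 + 0.0041×69.6) = 0.4485 Ω
V = IR = 23.6 × 0.4485 = 10.6 V

10.6 V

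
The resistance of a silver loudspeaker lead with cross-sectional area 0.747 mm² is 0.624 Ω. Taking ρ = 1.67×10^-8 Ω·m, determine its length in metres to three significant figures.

A = 0.747 mm² = 7.470e-07 m²
L = RA/ρ = (0.624)(7.470e-07)/(1.67×10^-8) = 27.9 m

27.9 m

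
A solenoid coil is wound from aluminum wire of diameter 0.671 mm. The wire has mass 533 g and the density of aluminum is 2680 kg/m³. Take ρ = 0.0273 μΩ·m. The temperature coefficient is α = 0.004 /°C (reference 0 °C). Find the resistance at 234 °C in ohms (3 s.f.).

84.1 Ω

ρ = 0.0273 μΩ·m = 2.73×10^-8 Ω·m
A = π(d/2)² = π(3.3550e-04 m)² = 3.5362e-07 m²
L = m/(density·A) = 0.533/(2680×3.5362e-07) = 562.4 m
R = ρL/A = (2.73×10^-8)(562.4)/(3.5362e-07) = 43.42 Ω
R(234 °C) = 43.42 × (1 + 0.004×234) = 84.1 Ω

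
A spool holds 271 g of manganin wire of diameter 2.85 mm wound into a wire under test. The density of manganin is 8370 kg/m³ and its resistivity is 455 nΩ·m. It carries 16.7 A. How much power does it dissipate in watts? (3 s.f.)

ρ = 455 nΩ·m = 4.55×10^-7 Ω·m
A = π(d/2)² = π(1.4250e-03 m)² = 6.3794e-06 m²
L = m/(density·A) = 0.271/(8370×6.3794e-06) = 5.075 m
R = ρL/A = (4.55×10^-7)(5.075)/(6.3794e-06) = 0.362 Ω
P = I²R = (16.7)² × 0.362 = 101 W

101 W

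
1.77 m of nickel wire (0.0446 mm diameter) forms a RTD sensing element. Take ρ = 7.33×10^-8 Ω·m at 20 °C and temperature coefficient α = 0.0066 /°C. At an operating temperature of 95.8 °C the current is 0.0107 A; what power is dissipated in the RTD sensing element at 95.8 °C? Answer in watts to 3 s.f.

A = π(d/2)² = π(2.2300e-05 m)² = 1.562e-09 m²
R₍20₎ = ρL/A = (7.33×10^-8)(1.77)/(1.562e-09) = 83.05 Ω
R₍95.8₎ = R₍20₎(1 + αΔT) = 83.05 × (1 + 0.0066×75.8) = 124.6 Ω
P = I²R = (0.0107)² × 124.6 = 0.0143 W

0.0143 W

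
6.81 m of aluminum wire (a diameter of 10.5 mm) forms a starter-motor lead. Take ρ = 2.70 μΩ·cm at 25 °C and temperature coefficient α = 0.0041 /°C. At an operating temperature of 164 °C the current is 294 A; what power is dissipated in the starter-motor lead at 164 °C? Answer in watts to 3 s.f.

288 W

ρ = 2.70 μΩ·cm = 2.70×10^-8 Ω·m
A = π(d/2)² = π(5.2500e-03 m)² = 8.659e-05 m²
R₍25₎ = ρL/A = (2.70×10^-8)(6.81)/(8.659e-05) = 0.002123 Ω
R₍164₎ = R₍25₎(1 + αΔT) = 0.002123 × (1 + 0.0041×139) = 0.003334 Ω
P = I²R = (294)² × 0.003334 = 288 W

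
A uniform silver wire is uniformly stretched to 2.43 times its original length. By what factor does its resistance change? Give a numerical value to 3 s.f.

5.90

Volume constant ⇒ A' = A/k with k = 2.43. R' = ρ(kL)/(A/k) = k²R.
Factor = 5.90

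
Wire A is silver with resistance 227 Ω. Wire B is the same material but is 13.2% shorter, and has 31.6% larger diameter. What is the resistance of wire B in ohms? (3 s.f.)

R ∝ L/d², so R_B/R_A = (1 − 13.2/100) × (1 + 31.6/100)⁻²
= 0.868 × 0.5774 = 0.5012
R_B = 0.5012 × 227 = 114 Ω

114 Ω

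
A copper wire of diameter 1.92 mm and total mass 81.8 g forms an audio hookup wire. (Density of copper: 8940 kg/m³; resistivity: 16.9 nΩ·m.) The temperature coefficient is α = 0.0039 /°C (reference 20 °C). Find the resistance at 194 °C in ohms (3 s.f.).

ρ = 16.9 nΩ·m = 1.69×10^-8 Ω·m
A = π(d/2)² = π(9.6000e-04 m)² = 2.8953e-06 m²
L = m/(density·A) = 0.0818/(8940×2.8953e-06) = 3.16 m
R = ρL/A = (1.69×10^-8)(3.16)/(2.8953e-06) = 0.01845 Ω
R(194 °C) = 0.01845 × (1 + 0.0039×174) = 0.0310 Ω

0.0310 Ω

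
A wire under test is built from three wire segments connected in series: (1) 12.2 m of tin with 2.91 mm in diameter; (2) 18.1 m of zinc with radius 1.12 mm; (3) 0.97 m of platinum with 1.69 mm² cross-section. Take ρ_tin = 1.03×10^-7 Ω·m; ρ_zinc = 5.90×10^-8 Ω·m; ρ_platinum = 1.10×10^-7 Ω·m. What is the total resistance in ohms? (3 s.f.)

Seg 1: A = π(d/2)² = π(1.4550e-03 m)² = 6.651e-06 m²
R_1 = (1.03×10^-7)(12.2)/(6.651e-06) = 0.1889 Ω
Seg 2: A = πr² = π(1.1200e-03 m)² = 3.941e-06 m²
R_2 = (5.90×10^-8)(18.1)/(3.941e-06) = 0.271 Ω
Seg 3: A = 1.69 mm² = 1.690e-06 m²
R_3 = (1.10×10^-7)(0.97)/(1.690e-06) = 0.06314 Ω
R_total = R_1 + R_2 + R_3 = 0.523 Ω

0.523 Ω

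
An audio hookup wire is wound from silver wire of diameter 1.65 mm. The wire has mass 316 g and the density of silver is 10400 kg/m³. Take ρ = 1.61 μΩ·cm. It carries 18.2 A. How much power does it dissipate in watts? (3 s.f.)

ρ = 1.61 μΩ·cm = 1.61×10^-8 Ω·m
A = π(d/2)² = π(8.2500e-04 m)² = 2.1382e-06 m²
L = m/(density·A) = 0.316/(10400×2.1382e-06) = 14.21 m
R = ρL/A = (1.61×10^-8)(14.21)/(2.1382e-06) = 0.107 Ω
P = I²R = (18.2)² × 0.107 = 35.4 W

35.4 W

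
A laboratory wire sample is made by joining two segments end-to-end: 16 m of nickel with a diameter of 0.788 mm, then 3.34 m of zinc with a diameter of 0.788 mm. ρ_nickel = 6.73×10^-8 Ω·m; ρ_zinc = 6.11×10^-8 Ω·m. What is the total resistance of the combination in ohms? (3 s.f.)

Segment 1: A = π(d/2)² = π(3.9400e-04 m)² = 4.877e-07 m²
R₁ = ρL/A = (6.73×10^-8)(16)/(4.877e-07) = 2.208 Ω
R₂ = (6.11×10^-8)(3.34)/(4.877e-07) = 0.4185 Ω
R = R₁ + R₂ = 2.63 Ω

2.63 Ω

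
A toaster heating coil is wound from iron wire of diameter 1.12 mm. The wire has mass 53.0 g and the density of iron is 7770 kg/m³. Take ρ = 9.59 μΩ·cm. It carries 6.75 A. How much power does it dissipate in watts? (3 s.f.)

30.7 W

ρ = 9.59 μΩ·cm = 9.59×10^-8 Ω·m
A = π(d/2)² = π(5.6000e-04 m)² = 9.8520e-07 m²
L = m/(density·A) = 0.053/(7770×9.8520e-07) = 6.924 m
R = ρL/A = (9.59×10^-8)(6.924)/(9.8520e-07) = 0.6739 Ω
P = I²R = (6.75)² × 0.6739 = 30.7 W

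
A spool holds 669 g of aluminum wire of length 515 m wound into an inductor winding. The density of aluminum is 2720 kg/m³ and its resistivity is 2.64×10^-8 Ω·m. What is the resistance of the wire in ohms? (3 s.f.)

28.5 Ω

A = m/(density·L) = 0.669/(2720×515) = 4.7758e-07 m²
R = ρL/A = (2.64×10^-8)(515)/(4.7758e-07) = 28.5 Ω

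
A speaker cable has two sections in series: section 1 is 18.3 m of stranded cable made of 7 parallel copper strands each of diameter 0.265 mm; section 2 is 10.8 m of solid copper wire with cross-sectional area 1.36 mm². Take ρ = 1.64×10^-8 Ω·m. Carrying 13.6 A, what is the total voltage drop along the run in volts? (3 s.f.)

Section 1: A_strand = π(1.3250e-04)² = 5.515e-08 m²; R₁ = ρL/(N·A_s) = (1.64×10^-8)(18.3)/(7×5.515e-08) = 0.7773 Ω
Section 2: A = 1.36 mm² = 1.360e-06 m²
R₂ = (1.64×10^-8)(10.8)/(1.360e-06) = 0.1302 Ω
R = R₁ + R₂ = 0.9076 Ω
V = IR = 13.6 × 0.9076 = 12.3 V

12.3 V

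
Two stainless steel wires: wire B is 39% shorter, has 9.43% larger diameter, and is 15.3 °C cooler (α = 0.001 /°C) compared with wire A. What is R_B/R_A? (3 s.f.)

R ∝ ρL/d² with ρ ∝ (1+αΔT), so R_B/R_A = (1 − 39/100) × (1 + 9.43/100)⁻² × (1 − 0.001×15.3)
= 0.61 × 0.8351 × 0.9847 = 0.502

0.502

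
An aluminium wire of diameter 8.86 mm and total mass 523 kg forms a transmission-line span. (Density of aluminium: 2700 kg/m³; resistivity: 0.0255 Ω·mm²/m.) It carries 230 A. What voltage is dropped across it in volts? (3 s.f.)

299 V

ρ = 0.0255 Ω·mm²/m = 2.55×10^-8 Ω·m
A = π(d/2)² = π(4.4300e-03 m)² = 6.1653e-05 m²
L = m/(density·A) = 523/(2700×6.1653e-05) = 3142 m
R = ρL/A = (2.55×10^-8)(3142)/(6.1653e-05) = 1.299 Ω
V = IR = 230 × 1.299 = 299 V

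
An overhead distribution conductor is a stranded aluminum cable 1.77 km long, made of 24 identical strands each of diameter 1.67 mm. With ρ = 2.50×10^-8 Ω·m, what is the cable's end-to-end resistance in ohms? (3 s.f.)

0.842 Ω

A_strand = π(8.3500e-04 m)² = 2.190e-06 m²
R_strand = ρL/A = (2.50×10^-8)(1770)/(2.190e-06) = 20.2 Ω
R_total = R_strand/N = 20.2/24 = 0.842 Ω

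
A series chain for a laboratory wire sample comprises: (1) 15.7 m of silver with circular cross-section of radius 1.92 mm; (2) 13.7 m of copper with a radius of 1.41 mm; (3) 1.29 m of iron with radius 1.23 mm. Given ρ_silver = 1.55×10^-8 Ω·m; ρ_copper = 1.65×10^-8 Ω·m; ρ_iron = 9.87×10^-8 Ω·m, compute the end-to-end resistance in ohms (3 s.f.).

Seg 1: A = πr² = π(1.9200e-03 m)² = 1.158e-05 m²
R_1 = (1.55×10^-8)(15.7)/(1.158e-05) = 0.02101 Ω
Seg 2: A = πr² = π(1.4100e-03 m)² = 6.246e-06 m²
R_2 = (1.65×10^-8)(13.7)/(6.246e-06) = 0.03619 Ω
Seg 3: A = πr² = π(1.2300e-03 m)² = 4.753e-06 m²
R_3 = (9.87×10^-8)(1.29)/(4.753e-06) = 0.02679 Ω
R_total = R_1 + R_2 + R_3 = 0.0840 Ω

0.0840 Ω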